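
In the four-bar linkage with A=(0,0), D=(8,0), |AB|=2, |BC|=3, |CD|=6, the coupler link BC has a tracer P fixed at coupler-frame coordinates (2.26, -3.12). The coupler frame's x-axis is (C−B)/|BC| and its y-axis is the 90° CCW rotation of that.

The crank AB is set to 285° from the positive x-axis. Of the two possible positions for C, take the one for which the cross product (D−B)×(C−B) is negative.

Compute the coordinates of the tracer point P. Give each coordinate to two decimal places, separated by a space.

A=(0,0), D=(8.00,0)
B = A + 2.00·(cos285°, sin285°) = (0.5176, -1.9319)
|BD| = 7.7277
circle(B,3.00) ∩ circle(D,6.00): a=2.1169, h=2.1257
  candidates: C₊=(2.0359,0.6556) cross=16.427; C₋=(3.0987,-3.4609) cross=-16.427
  mode - wants cross < 0 → take C=(3.0987,-3.4609) (cross=-16.427)
ex = (C−B)/|BC| = (0.8604,-0.5097); ey = (0.5097,0.8604)
P = B + 2.26·ex + -3.12·ey = (0.8719,-5.7681)

0.87 -5.77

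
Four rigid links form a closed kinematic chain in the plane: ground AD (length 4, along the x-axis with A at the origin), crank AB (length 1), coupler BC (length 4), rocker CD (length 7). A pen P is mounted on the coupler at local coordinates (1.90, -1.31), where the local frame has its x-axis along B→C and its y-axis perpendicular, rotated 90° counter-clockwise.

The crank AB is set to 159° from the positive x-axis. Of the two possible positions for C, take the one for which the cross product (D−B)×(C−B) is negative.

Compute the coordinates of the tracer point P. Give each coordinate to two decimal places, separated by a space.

A=(0,0), D=(4.00,0)
B = A + 1.00·(cos159°, sin159°) = (-0.9336, 0.3584)
|BD| = 4.9466
circle(B,4.00) ∩ circle(D,7.00): a=-0.8623, h=3.9059
  candidates: C₊=(-1.5107,4.3165) cross=19.321; C₋=(-2.0766,-3.4748) cross=-19.321
  mode - wants cross < 0 → take C=(-2.0766,-3.4748) (cross=-19.321)
ex = (C−B)/|BC| = (-0.2858,-0.9583); ey = (0.9583,-0.2858)
P = B + 1.90·ex + -1.31·ey = (-2.7319,-1.0880)

-2.73 -1.09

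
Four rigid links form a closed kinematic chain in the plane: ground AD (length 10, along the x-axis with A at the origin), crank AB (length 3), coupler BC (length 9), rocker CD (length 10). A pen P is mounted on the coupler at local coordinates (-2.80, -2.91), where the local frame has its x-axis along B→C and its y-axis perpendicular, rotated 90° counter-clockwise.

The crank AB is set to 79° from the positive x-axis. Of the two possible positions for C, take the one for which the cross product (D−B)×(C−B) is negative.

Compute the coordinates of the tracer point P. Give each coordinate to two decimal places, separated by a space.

A=(0,0), D=(10.00,0)
B = A + 3.00·(cos79°, sin79°) = (0.5724, 2.9449)
|BD| = 9.8768
circle(B,9.00) ∩ circle(D,10.00): a=3.9766, h=8.0738
  candidates: C₊=(6.7754,9.4658) cross=79.744; C₋=(1.9608,-5.9474) cross=-79.744
  mode - wants cross < 0 → take C=(1.9608,-5.9474) (cross=-79.744)
ex = (C−B)/|BC| = (0.1543,-0.9880); ey = (0.9880,0.1543)
P = B + -2.80·ex + -2.91·ey = (-2.7347,5.2625)

-2.73 5.26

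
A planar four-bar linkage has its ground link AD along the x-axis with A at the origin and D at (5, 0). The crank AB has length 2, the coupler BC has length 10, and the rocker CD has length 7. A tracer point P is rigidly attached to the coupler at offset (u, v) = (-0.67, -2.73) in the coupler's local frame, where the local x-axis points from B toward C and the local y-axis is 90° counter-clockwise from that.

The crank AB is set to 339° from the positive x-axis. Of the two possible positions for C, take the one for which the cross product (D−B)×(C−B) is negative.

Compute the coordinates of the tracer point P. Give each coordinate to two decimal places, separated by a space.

A=(0,0), D=(5.00,0)
B = A + 2.00·(cos339°, sin339°) = (1.8672, -0.7167)
|BD| = 3.2138
circle(B,10.00) ∩ circle(D,7.00): a=9.5415, h=2.9934
  candidates: C₊=(10.5007,4.3292) cross=9.620; C₋=(11.8359,-1.5068) cross=-9.620
  mode - wants cross < 0 → take C=(11.8359,-1.5068) (cross=-9.620)
ex = (C−B)/|BC| = (0.9969,-0.0790); ey = (0.0790,0.9969)
P = B + -0.67·ex + -2.73·ey = (0.9836,-3.3853)

0.98 -3.39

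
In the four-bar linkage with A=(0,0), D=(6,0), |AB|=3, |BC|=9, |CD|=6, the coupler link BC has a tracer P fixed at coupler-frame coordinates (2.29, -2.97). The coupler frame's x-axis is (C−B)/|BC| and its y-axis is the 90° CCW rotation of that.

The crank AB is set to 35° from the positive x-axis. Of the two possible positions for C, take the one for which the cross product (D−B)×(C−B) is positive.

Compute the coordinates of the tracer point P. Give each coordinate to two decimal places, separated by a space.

5.02 -1.02

A=(0,0), D=(6.00,0)
B = A + 3.00·(cos35°, sin35°) = (2.4575, 1.7207)
|BD| = 3.9383
circle(B,9.00) ∩ circle(D,6.00): a=7.6822, h=4.6886
  candidates: C₊=(11.4162,2.5817) cross=18.465; C₋=(7.3191,-5.8532) cross=-18.465
  mode + wants cross > 0 → take C=(11.4162,2.5817) (cross=18.465)
ex = (C−B)/|BC| = (0.9954,0.0957); ey = (-0.0957,0.9954)
P = B + 2.29·ex + -2.97·ey = (5.0211,-1.0166)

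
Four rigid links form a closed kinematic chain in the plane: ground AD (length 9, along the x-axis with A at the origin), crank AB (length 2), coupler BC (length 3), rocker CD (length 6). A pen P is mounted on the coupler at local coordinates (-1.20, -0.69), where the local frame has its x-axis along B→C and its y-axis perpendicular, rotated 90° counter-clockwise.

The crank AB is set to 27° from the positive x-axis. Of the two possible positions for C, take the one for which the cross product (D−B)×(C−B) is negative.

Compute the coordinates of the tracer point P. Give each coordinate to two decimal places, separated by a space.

0.59 1.62

A=(0,0), D=(9.00,0)
B = A + 2.00·(cos27°, sin27°) = (1.7820, 0.9080)
|BD| = 7.2749
circle(B,3.00) ∩ circle(D,6.00): a=1.7817, h=2.4136
  candidates: C₊=(3.8511,3.0803) cross=17.559; C₋=(3.2486,-1.7091) cross=-17.559
  mode - wants cross < 0 → take C=(3.2486,-1.7091) (cross=-17.559)
ex = (C−B)/|BC| = (0.4889,-0.8724); ey = (0.8724,0.4889)
P = B + -1.20·ex + -0.69·ey = (0.5935,1.6175)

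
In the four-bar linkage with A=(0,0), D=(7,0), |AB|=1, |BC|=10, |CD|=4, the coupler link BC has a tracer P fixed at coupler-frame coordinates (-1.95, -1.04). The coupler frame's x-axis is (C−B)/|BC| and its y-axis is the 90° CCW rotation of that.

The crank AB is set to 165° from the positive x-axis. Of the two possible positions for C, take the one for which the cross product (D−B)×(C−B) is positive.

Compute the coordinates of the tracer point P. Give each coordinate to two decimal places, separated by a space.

-2.43 -1.40

A=(0,0), D=(7.00,0)
B = A + 1.00·(cos165°, sin165°) = (-0.9659, 0.2588)
|BD| = 7.9701
circle(B,10.00) ∩ circle(D,4.00): a=9.2547, h=3.7881
  candidates: C₊=(8.4069,3.7444) cross=30.192; C₋=(8.1609,-3.8278) cross=-30.192
  mode + wants cross > 0 → take C=(8.4069,3.7444) (cross=30.192)
ex = (C−B)/|BC| = (0.9373,0.3486); ey = (-0.3486,0.9373)
P = B + -1.95·ex + -1.04·ey = (-2.4311,-1.3956)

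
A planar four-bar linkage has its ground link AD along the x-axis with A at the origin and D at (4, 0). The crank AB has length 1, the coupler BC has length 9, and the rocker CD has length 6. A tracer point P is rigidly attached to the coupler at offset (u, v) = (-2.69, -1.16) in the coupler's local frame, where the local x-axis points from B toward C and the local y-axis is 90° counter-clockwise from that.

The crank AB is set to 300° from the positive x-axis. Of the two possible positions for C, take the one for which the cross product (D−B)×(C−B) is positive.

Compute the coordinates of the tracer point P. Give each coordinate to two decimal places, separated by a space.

-0.79 -3.50

A=(0,0), D=(4.00,0)
B = A + 1.00·(cos300°, sin300°) = (0.5000, -0.8660)
|BD| = 3.6056
circle(B,9.00) ∩ circle(D,6.00): a=8.0432, h=4.0383
  candidates: C₊=(7.3377,4.9859) cross=14.560; C₋=(9.2777,-2.8542) cross=-14.560
  mode + wants cross > 0 → take C=(7.3377,4.9859) (cross=14.560)
ex = (C−B)/|BC| = (0.7597,0.6502); ey = (-0.6502,0.7597)
P = B + -2.69·ex + -1.16·ey = (-0.7895,-3.4964)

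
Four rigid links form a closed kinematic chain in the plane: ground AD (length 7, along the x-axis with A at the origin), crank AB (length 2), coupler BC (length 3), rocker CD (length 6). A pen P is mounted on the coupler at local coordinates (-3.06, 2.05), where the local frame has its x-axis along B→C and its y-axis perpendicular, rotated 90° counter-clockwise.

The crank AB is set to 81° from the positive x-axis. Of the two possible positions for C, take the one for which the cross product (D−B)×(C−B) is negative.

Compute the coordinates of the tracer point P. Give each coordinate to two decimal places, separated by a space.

1.52 5.45

A=(0,0), D=(7.00,0)
B = A + 2.00·(cos81°, sin81°) = (0.3129, 1.9754)
|BD| = 6.9728
circle(B,3.00) ∩ circle(D,6.00): a=1.5503, h=2.5684
  candidates: C₊=(2.5273,3.9993) cross=17.909; C₋=(1.0720,-0.9270) cross=-17.909
  mode - wants cross < 0 → take C=(1.0720,-0.9270) (cross=-17.909)
ex = (C−B)/|BC| = (0.2531,-0.9675); ey = (0.9675,0.2531)
P = B + -3.06·ex + 2.05·ey = (1.5218,5.4545)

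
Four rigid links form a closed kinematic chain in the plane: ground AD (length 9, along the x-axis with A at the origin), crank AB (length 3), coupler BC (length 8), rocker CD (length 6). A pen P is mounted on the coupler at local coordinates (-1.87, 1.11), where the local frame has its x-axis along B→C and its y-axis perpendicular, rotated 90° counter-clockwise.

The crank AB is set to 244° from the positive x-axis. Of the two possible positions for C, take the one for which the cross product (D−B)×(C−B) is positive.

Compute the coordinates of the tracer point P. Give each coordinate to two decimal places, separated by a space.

-3.39 -3.36

A=(0,0), D=(9.00,0)
B = A + 3.00·(cos244°, sin244°) = (-1.3151, -2.6964)
|BD| = 10.6617
circle(B,8.00) ∩ circle(D,6.00): a=6.6440, h=4.4562
  candidates: C₊=(3.9859,3.2952) cross=47.511; C₋=(6.2399,-5.3274) cross=-47.511
  mode + wants cross > 0 → take C=(3.9859,3.2952) (cross=47.511)
ex = (C−B)/|BC| = (0.6626,0.7490); ey = (-0.7490,0.6626)
P = B + -1.87·ex + 1.11·ey = (-3.3856,-3.3614)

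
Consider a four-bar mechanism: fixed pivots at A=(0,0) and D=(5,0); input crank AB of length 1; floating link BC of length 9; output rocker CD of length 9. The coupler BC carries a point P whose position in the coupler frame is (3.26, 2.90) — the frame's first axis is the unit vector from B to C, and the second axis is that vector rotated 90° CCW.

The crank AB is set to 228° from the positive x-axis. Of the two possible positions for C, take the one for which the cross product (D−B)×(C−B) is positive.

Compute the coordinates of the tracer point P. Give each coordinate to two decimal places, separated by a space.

A=(0,0), D=(5.00,0)
B = A + 1.00·(cos228°, sin228°) = (-0.6691, -0.7431)
|BD| = 5.7176
circle(B,9.00) ∩ circle(D,9.00): a=2.8588, h=8.5339
  candidates: C₊=(1.0562,8.0899) cross=48.794; C₋=(3.2746,-8.8331) cross=-48.794
  mode + wants cross > 0 → take C=(1.0562,8.0899) (cross=48.794)
ex = (C−B)/|BC| = (0.1917,0.9815); ey = (-0.9815,0.1917)
P = B + 3.26·ex + 2.90·ey = (-2.8904,3.0123)

-2.89 3.01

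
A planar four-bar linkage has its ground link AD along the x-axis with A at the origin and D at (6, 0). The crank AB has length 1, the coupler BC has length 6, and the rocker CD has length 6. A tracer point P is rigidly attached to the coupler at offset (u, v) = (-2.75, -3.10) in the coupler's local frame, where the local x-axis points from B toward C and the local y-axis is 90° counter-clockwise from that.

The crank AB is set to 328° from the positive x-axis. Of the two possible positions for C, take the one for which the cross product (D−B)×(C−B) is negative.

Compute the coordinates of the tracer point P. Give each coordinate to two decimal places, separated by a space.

A=(0,0), D=(6.00,0)
B = A + 1.00·(cos328°, sin328°) = (0.8480, -0.5299)
|BD| = 5.1791
circle(B,6.00) ∩ circle(D,6.00): a=2.5896, h=5.4124
  candidates: C₊=(2.8702,5.1190) cross=28.032; C₋=(3.9778,-5.6490) cross=-28.032
  mode - wants cross < 0 → take C=(3.9778,-5.6490) (cross=-28.032)
ex = (C−B)/|BC| = (0.5216,-0.8532); ey = (0.8532,0.5216)
P = B + -2.75·ex + -3.10·ey = (-3.2313,0.1993)

-3.23 0.20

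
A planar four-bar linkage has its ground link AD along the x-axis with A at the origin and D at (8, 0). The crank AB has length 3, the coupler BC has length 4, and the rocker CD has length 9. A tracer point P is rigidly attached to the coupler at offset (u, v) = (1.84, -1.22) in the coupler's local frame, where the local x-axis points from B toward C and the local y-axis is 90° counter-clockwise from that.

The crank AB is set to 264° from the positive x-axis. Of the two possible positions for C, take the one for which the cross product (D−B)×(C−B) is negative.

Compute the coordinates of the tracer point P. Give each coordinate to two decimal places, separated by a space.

A=(0,0), D=(8.00,0)
B = A + 3.00·(cos264°, sin264°) = (-0.3136, -2.9836)
|BD| = 8.8327
circle(B,4.00) ∩ circle(D,9.00): a=0.7369, h=3.9315
  candidates: C₊=(-0.9480,0.9658) cross=34.726; C₋=(1.7080,-6.4351) cross=-34.726
  mode - wants cross < 0 → take C=(1.7080,-6.4351) (cross=-34.726)
ex = (C−B)/|BC| = (0.5054,-0.8629); ey = (0.8629,0.5054)
P = B + 1.84·ex + -1.22·ey = (-0.4364,-5.1879)

-0.44 -5.19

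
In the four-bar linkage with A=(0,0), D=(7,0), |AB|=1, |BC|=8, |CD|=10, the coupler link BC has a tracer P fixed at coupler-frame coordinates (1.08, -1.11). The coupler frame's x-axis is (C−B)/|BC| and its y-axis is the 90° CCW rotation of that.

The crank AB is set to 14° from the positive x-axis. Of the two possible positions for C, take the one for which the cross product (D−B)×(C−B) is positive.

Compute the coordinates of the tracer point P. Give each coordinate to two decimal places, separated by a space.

2.13 1.27

A=(0,0), D=(7.00,0)
B = A + 1.00·(cos14°, sin14°) = (0.9703, 0.2419)
|BD| = 6.0346
circle(B,8.00) ∩ circle(D,10.00): a=0.0345, h=7.9999
  candidates: C₊=(1.3254,8.2340) cross=48.276; C₋=(0.6840,-7.7530) cross=-48.276
  mode + wants cross > 0 → take C=(1.3254,8.2340) (cross=48.276)
ex = (C−B)/|BC| = (0.0444,0.9990); ey = (-0.9990,0.0444)
P = B + 1.08·ex + -1.11·ey = (2.1271,1.2716)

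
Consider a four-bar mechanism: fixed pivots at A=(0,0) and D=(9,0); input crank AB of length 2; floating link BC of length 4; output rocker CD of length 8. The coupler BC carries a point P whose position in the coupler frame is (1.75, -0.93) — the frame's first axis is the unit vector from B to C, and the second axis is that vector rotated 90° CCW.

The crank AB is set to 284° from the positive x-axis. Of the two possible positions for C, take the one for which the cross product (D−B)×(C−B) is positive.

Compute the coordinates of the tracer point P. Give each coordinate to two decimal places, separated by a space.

A=(0,0), D=(9.00,0)
B = A + 2.00·(cos284°, sin284°) = (0.4838, -1.9406)
|BD| = 8.7345
circle(B,4.00) ∩ circle(D,8.00): a=1.6195, h=3.6575
  candidates: C₊=(1.2503,1.9853) cross=31.946; C₋=(2.8755,-5.1469) cross=-31.946
  mode + wants cross > 0 → take C=(1.2503,1.9853) (cross=31.946)
ex = (C−B)/|BC| = (0.1916,0.9815); ey = (-0.9815,0.1916)
P = B + 1.75·ex + -0.93·ey = (1.7319,-0.4012)

1.73 -0.40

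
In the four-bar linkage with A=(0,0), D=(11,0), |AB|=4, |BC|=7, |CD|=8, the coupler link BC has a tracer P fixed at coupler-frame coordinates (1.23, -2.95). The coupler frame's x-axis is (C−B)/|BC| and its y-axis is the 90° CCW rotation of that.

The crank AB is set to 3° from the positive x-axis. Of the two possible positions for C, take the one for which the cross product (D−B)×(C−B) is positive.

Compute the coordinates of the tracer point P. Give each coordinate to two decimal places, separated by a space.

A=(0,0), D=(11.00,0)
B = A + 4.00·(cos3°, sin3°) = (3.9945, 0.2093)
|BD| = 7.0086
circle(B,7.00) ∩ circle(D,8.00): a=2.4342, h=6.5631
  candidates: C₊=(6.6237,6.6968) cross=45.998; C₋=(6.2316,-6.4236) cross=-45.998
  mode + wants cross > 0 → take C=(6.6237,6.6968) (cross=45.998)
ex = (C−B)/|BC| = (0.3756,0.9268); ey = (-0.9268,0.3756)
P = B + 1.23·ex + -2.95·ey = (7.1905,0.2413)

7.19 0.24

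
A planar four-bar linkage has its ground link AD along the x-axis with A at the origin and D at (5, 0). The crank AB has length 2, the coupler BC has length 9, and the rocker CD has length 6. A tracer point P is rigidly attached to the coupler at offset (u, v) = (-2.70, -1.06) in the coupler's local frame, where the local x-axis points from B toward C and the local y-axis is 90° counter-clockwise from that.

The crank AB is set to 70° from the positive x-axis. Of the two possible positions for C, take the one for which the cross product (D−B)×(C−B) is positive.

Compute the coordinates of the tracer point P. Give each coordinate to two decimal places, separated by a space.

A=(0,0), D=(5.00,0)
B = A + 2.00·(cos70°, sin70°) = (0.6840, 1.8794)
|BD| = 4.7074
circle(B,9.00) ∩ circle(D,6.00): a=7.1334, h=5.4877
  candidates: C₊=(9.4152,4.0628) cross=25.833; C₋=(5.0334,-5.9999) cross=-25.833
  mode + wants cross > 0 → take C=(9.4152,4.0628) (cross=25.833)
ex = (C−B)/|BC| = (0.9701,0.2426); ey = (-0.2426,0.9701)
P = B + -2.70·ex + -1.06·ey = (-1.6781,0.1960)

-1.68 0.20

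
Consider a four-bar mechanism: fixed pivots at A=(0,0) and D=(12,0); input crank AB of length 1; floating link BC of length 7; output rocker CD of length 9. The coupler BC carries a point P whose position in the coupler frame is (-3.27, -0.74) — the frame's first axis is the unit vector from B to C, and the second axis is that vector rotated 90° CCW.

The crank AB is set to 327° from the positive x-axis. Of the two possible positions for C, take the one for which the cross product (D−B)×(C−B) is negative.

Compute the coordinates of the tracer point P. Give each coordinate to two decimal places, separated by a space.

-1.80 1.52

A=(0,0), D=(12.00,0)
B = A + 1.00·(cos327°, sin327°) = (0.8387, -0.5446)
|BD| = 11.1746
circle(B,7.00) ∩ circle(D,9.00): a=4.1555, h=5.6331
  candidates: C₊=(4.7147,5.2843) cross=62.948; C₋=(5.2638,-5.9685) cross=-62.948
  mode - wants cross < 0 → take C=(5.2638,-5.9685) (cross=-62.948)
ex = (C−B)/|BC| = (0.6322,-0.7748); ey = (0.7748,0.6322)
P = B + -3.27·ex + -0.74·ey = (-1.8019,1.5213)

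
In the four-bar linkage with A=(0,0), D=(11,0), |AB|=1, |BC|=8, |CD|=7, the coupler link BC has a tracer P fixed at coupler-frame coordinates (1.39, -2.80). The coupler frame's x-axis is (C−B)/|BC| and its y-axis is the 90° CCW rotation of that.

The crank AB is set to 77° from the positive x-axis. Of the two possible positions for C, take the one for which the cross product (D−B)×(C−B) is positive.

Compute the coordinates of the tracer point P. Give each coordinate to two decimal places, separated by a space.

A=(0,0), D=(11.00,0)
B = A + 1.00·(cos77°, sin77°) = (0.2250, 0.9744)
|BD| = 10.8190
circle(B,8.00) ∩ circle(D,7.00): a=6.1027, h=5.1727
  candidates: C₊=(6.7687,5.5764) cross=55.963; C₋=(5.8370,-4.7269) cross=-55.963
  mode + wants cross > 0 → take C=(6.7687,5.5764) (cross=55.963)
ex = (C−B)/|BC| = (0.8180,0.5753); ey = (-0.5753,0.8180)
P = B + 1.39·ex + -2.80·ey = (2.9727,-0.5164)

2.97 -0.52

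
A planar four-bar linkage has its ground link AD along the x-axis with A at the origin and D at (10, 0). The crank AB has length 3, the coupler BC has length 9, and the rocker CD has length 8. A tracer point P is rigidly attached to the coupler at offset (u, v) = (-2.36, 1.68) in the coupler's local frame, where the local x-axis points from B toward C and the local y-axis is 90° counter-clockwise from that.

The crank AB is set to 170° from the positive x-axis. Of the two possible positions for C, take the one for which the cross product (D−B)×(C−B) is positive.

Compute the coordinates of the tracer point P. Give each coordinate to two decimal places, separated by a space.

A=(0,0), D=(10.00,0)
B = A + 3.00·(cos170°, sin170°) = (-2.9544, 0.5209)
|BD| = 12.9649
circle(B,9.00) ∩ circle(D,8.00): a=7.1381, h=5.4816
  candidates: C₊=(4.3981,5.7113) cross=71.068; C₋=(3.9576,-5.2431) cross=-71.068
  mode + wants cross > 0 → take C=(4.3981,5.7113) (cross=71.068)
ex = (C−B)/|BC| = (0.8170,0.5767); ey = (-0.5767,0.8170)
P = B + -2.36·ex + 1.68·ey = (-5.8513,0.5324)

-5.85 0.53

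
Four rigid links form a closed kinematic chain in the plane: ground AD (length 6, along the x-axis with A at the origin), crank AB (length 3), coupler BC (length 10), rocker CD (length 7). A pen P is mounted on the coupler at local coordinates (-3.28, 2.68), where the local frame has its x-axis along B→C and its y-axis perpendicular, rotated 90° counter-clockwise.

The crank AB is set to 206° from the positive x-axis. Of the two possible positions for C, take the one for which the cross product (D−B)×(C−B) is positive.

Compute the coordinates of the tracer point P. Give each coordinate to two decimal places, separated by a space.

-6.83 -2.23

A=(0,0), D=(6.00,0)
B = A + 3.00·(cos206°, sin206°) = (-2.6964, -1.3151)
|BD| = 8.7953
circle(B,10.00) ∩ circle(D,7.00): a=7.2969, h=6.8378
  candidates: C₊=(3.4961,6.5369) cross=60.140; C₋=(5.5409,-6.9849) cross=-60.140
  mode + wants cross > 0 → take C=(3.4961,6.5369) (cross=60.140)
ex = (C−B)/|BC| = (0.6192,0.7852); ey = (-0.7852,0.6192)
P = B + -3.28·ex + 2.68·ey = (-6.8318,-2.2310)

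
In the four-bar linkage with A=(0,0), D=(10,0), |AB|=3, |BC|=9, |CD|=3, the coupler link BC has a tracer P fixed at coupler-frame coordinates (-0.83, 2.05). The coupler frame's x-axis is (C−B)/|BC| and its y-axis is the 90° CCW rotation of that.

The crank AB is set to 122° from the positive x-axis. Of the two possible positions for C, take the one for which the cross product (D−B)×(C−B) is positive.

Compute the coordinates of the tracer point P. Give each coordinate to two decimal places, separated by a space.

-2.15 4.68

A=(0,0), D=(10.00,0)
B = A + 3.00·(cos122°, sin122°) = (-1.5898, 2.5441)
|BD| = 11.8657
circle(B,9.00) ∩ circle(D,3.00): a=8.9668, h=0.7722
  candidates: C₊=(7.3341,1.3758) cross=9.163; C₋=(7.0029,-0.1327) cross=-9.163
  mode + wants cross > 0 → take C=(7.3341,1.3758) (cross=9.163)
ex = (C−B)/|BC| = (0.9915,-0.1298); ey = (0.1298,0.9915)
P = B + -0.83·ex + 2.05·ey = (-2.1466,4.6845)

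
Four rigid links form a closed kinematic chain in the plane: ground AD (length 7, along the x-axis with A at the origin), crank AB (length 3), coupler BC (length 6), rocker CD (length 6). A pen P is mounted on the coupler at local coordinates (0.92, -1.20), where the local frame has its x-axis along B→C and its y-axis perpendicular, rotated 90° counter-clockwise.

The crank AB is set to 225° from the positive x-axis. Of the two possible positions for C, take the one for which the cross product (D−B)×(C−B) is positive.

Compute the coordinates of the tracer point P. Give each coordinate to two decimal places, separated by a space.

A=(0,0), D=(7.00,0)
B = A + 3.00·(cos225°, sin225°) = (-2.1213, -2.1213)
|BD| = 9.3647
circle(B,6.00) ∩ circle(D,6.00): a=4.6824, h=3.7517
  candidates: C₊=(1.5895,2.5935) cross=35.134; C₋=(3.2892,-4.7149) cross=-35.134
  mode + wants cross > 0 → take C=(1.5895,2.5935) (cross=35.134)
ex = (C−B)/|BC| = (0.6185,0.7858); ey = (-0.7858,0.6185)
P = B + 0.92·ex + -1.20·ey = (-0.6094,-2.1405)

-0.61 -2.14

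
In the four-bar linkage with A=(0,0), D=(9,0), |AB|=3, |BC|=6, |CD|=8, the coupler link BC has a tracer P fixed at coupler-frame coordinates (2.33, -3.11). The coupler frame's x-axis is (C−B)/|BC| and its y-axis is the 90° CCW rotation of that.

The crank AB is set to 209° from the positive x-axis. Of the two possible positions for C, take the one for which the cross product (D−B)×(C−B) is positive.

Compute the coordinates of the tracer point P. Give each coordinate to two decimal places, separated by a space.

A=(0,0), D=(9.00,0)
B = A + 3.00·(cos209°, sin209°) = (-2.6239, -1.4544)
|BD| = 11.7145
circle(B,6.00) ∩ circle(D,8.00): a=4.6621, h=3.7768
  candidates: C₊=(1.5333,2.8720) cross=44.244; C₋=(2.4711,-4.6232) cross=-44.244
  mode + wants cross > 0 → take C=(1.5333,2.8720) (cross=44.244)
ex = (C−B)/|BC| = (0.6929,0.7211); ey = (-0.7211,0.6929)
P = B + 2.33·ex + -3.11·ey = (1.2330,-1.9291)

1.23 -1.93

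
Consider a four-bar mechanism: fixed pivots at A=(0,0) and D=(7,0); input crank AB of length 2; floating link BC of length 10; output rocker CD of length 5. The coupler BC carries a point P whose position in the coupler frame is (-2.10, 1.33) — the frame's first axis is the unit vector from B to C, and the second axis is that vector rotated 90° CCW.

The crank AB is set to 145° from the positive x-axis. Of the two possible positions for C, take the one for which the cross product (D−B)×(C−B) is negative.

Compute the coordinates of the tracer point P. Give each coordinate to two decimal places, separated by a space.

A=(0,0), D=(7.00,0)
B = A + 2.00·(cos145°, sin145°) = (-1.6383, 1.1472)
|BD| = 8.7141
circle(B,10.00) ∩ circle(D,5.00): a=8.6604, h=4.9997
  candidates: C₊=(7.6049,4.9633) cross=43.568; C₋=(6.2886,-4.9491) cross=-43.568
  mode - wants cross < 0 → take C=(6.2886,-4.9491) (cross=-43.568)
ex = (C−B)/|BC| = (0.7927,-0.6096); ey = (0.6096,0.7927)
P = B + -2.10·ex + 1.33·ey = (-2.4921,3.4816)

-2.49 3.48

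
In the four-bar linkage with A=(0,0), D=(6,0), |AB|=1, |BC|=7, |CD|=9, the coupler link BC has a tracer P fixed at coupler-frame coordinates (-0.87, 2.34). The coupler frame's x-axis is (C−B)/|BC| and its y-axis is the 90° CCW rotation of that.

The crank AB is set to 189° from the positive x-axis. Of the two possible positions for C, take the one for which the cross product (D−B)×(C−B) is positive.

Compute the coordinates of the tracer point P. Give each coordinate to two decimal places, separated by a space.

A=(0,0), D=(6.00,0)
B = A + 1.00·(cos189°, sin189°) = (-0.9877, -0.1564)
|BD| = 6.9894
circle(B,7.00) ∩ circle(D,9.00): a=1.2056, h=6.8954
  candidates: C₊=(0.0632,6.7642) cross=48.195; C₋=(0.3719,-7.0231) cross=-48.195
  mode + wants cross > 0 → take C=(0.0632,6.7642) (cross=48.195)
ex = (C−B)/|BC| = (0.1501,0.9887); ey = (-0.9887,0.1501)
P = B + -0.87·ex + 2.34·ey = (-3.4318,-0.6653)

-3.43 -0.67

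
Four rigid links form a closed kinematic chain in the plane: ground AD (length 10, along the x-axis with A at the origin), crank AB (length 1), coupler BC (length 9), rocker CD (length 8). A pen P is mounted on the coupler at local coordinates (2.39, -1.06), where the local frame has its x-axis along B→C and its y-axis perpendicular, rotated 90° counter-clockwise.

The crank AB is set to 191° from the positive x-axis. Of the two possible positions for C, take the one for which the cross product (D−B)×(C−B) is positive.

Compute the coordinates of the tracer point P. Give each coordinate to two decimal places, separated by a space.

1.43 0.83

A=(0,0), D=(10.00,0)
B = A + 1.00·(cos191°, sin191°) = (-0.9816, -0.1908)
|BD| = 10.9833
circle(B,9.00) ∩ circle(D,8.00): a=6.2655, h=6.4609
  candidates: C₊=(5.1707,6.3779) cross=70.962; C₋=(5.3952,-6.5419) cross=-70.962
  mode + wants cross > 0 → take C=(5.1707,6.3779) (cross=70.962)
ex = (C−B)/|BC| = (0.6836,0.7299); ey = (-0.7299,0.6836)
P = B + 2.39·ex + -1.06·ey = (1.4258,0.8289)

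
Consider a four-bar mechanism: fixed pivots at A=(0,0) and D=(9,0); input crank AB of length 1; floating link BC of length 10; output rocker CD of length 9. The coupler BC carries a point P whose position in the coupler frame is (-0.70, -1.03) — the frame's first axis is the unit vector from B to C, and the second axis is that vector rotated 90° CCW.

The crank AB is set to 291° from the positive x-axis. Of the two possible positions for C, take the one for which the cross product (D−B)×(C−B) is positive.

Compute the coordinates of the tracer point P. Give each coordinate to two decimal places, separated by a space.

0.96 -2.02

A=(0,0), D=(9.00,0)
B = A + 1.00·(cos291°, sin291°) = (0.3584, -0.9336)
|BD| = 8.6919
circle(B,10.00) ∩ circle(D,9.00): a=5.4389, h=8.3915
  candidates: C₊=(4.8645,7.9936) cross=72.939; C₋=(6.6671,-8.6924) cross=-72.939
  mode + wants cross > 0 → take C=(4.8645,7.9936) (cross=72.939)
ex = (C−B)/|BC| = (0.4506,0.8927); ey = (-0.8927,0.4506)
P = B + -0.70·ex + -1.03·ey = (0.9624,-2.0226)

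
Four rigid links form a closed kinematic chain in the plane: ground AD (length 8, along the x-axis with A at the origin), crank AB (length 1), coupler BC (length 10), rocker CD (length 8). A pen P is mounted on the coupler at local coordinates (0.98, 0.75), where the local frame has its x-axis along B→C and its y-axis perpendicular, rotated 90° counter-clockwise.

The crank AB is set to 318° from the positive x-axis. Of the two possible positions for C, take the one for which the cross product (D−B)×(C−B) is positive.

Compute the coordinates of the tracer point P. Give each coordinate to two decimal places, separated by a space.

0.64 0.56

A=(0,0), D=(8.00,0)
B = A + 1.00·(cos318°, sin318°) = (0.7431, -0.6691)
|BD| = 7.2876
circle(B,10.00) ∩ circle(D,8.00): a=6.1138, h=7.9134
  candidates: C₊=(6.1045,7.7722) cross=57.670; C₋=(7.5577,-7.9878) cross=-57.670
  mode + wants cross > 0 → take C=(6.1045,7.7722) (cross=57.670)
ex = (C−B)/|BC| = (0.5361,0.8441); ey = (-0.8441,0.5361)
P = B + 0.98·ex + 0.75·ey = (0.6355,0.5602)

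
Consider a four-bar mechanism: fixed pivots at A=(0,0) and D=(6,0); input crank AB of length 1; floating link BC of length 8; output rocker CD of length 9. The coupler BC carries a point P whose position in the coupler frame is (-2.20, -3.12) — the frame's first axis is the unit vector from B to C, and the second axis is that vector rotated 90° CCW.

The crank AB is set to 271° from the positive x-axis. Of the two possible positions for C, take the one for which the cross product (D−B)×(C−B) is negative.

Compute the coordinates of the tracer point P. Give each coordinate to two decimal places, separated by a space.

A=(0,0), D=(6.00,0)
B = A + 1.00·(cos271°, sin271°) = (0.0175, -0.9998)
|BD| = 6.0655
circle(B,8.00) ∩ circle(D,9.00): a=1.6314, h=7.8319
  candidates: C₊=(0.3355,6.9938) cross=47.505; C₋=(2.9176,-8.4557) cross=-47.505
  mode - wants cross < 0 → take C=(2.9176,-8.4557) (cross=-47.505)
ex = (C−B)/|BC| = (0.3625,-0.9320); ey = (0.9320,0.3625)
P = B + -2.20·ex + -3.12·ey = (-3.6878,-0.0805)

-3.69 -0.08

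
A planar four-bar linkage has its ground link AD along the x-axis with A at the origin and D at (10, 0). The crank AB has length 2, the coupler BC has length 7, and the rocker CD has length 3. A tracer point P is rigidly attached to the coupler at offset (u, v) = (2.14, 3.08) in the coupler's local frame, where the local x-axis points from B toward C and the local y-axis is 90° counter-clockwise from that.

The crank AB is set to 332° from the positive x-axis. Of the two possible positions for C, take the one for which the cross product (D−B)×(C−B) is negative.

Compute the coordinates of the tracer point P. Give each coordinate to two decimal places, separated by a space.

4.59 1.53

A=(0,0), D=(10.00,0)
B = A + 2.00·(cos332°, sin332°) = (1.7659, -0.9389)
|BD| = 8.2875
circle(B,7.00) ∩ circle(D,3.00): a=6.5570, h=2.4506
  candidates: C₊=(8.0030,2.2388) cross=20.309; C₋=(8.5583,-2.6309) cross=-20.309
  mode - wants cross < 0 → take C=(8.5583,-2.6309) (cross=-20.309)
ex = (C−B)/|BC| = (0.9703,-0.2417); ey = (0.2417,0.9703)
P = B + 2.14·ex + 3.08·ey = (4.5869,1.5325)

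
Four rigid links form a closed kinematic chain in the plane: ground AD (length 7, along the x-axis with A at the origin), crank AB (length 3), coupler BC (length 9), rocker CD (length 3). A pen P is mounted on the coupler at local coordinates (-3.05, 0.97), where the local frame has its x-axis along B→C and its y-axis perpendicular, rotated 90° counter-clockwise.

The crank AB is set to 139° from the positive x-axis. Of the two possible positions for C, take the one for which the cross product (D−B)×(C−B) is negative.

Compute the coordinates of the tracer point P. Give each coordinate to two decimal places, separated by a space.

A=(0,0), D=(7.00,0)
B = A + 3.00·(cos139°, sin139°) = (-2.2641, 1.9682)
|BD| = 9.4709
circle(B,9.00) ∩ circle(D,3.00): a=8.5366, h=2.8508
  candidates: C₊=(6.6785,2.9827) cross=27.000; C₋=(5.4936,-2.5944) cross=-27.000
  mode - wants cross < 0 → take C=(5.4936,-2.5944) (cross=-27.000)
ex = (C−B)/|BC| = (0.8620,-0.5070); ey = (0.5070,0.8620)
P = B + -3.05·ex + 0.97·ey = (-4.4014,4.3505)

-4.40 4.35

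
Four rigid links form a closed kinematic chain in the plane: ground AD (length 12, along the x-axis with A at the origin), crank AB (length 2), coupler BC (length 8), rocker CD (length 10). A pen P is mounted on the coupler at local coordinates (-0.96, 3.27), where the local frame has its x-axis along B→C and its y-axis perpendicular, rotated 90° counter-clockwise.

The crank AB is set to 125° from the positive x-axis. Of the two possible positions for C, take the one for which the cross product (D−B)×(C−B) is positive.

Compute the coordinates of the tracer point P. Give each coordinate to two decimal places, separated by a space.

-4.04 3.44

A=(0,0), D=(12.00,0)
B = A + 2.00·(cos125°, sin125°) = (-1.1472, 1.6383)
|BD| = 13.2488
circle(B,8.00) ∩ circle(D,10.00): a=5.2658, h=6.0226
  candidates: C₊=(4.8230,6.9635) cross=79.792; C₋=(3.3335,-4.9892) cross=-79.792
  mode + wants cross > 0 → take C=(4.8230,6.9635) (cross=79.792)
ex = (C−B)/|BC| = (0.7463,0.6656); ey = (-0.6656,0.7463)
P = B + -0.96·ex + 3.27·ey = (-4.0402,3.4396)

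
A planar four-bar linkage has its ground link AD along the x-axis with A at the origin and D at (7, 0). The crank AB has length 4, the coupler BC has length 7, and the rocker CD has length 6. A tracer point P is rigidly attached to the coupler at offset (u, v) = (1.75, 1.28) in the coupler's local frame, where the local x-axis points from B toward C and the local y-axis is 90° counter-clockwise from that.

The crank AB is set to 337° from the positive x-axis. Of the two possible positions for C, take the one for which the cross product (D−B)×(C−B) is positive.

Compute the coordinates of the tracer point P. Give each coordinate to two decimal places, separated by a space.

2.58 0.31

A=(0,0), D=(7.00,0)
B = A + 4.00·(cos337°, sin337°) = (3.6820, -1.5629)
|BD| = 3.6677
circle(B,7.00) ∩ circle(D,6.00): a=3.6061, h=5.9997
  candidates: C₊=(4.3876,5.4014) cross=22.005; C₋=(9.5010,-5.4539) cross=-22.005
  mode + wants cross > 0 → take C=(4.3876,5.4014) (cross=22.005)
ex = (C−B)/|BC| = (0.1008,0.9949); ey = (-0.9949,0.1008)
P = B + 1.75·ex + 1.28·ey = (2.5849,0.3072)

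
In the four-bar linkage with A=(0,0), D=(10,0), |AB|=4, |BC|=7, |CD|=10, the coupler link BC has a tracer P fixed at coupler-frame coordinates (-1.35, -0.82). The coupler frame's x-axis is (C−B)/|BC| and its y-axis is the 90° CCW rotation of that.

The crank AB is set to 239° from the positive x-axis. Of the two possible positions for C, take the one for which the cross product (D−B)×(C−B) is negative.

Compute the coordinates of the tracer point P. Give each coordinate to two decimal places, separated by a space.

A=(0,0), D=(10.00,0)
B = A + 4.00·(cos239°, sin239°) = (-2.0602, -3.4287)
|BD| = 12.5381
circle(B,7.00) ∩ circle(D,10.00): a=4.2352, h=5.5734
  candidates: C₊=(0.4895,3.0905) cross=69.880; C₋=(3.5377,-7.6315) cross=-69.880
  mode - wants cross < 0 → take C=(3.5377,-7.6315) (cross=-69.880)
ex = (C−B)/|BC| = (0.7997,-0.6004); ey = (0.6004,0.7997)
P = B + -1.35·ex + -0.82·ey = (-3.6321,-3.2739)

-3.63 -3.27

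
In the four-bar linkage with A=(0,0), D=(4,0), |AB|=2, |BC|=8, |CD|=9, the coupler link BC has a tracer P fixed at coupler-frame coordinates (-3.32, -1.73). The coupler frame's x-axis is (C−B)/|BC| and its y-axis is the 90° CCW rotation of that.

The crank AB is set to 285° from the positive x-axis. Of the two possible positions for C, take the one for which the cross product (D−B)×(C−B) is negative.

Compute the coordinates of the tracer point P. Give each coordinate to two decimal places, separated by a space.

-2.57 0.19

A=(0,0), D=(4.00,0)
B = A + 2.00·(cos285°, sin285°) = (0.5176, -1.9319)
|BD| = 3.9823
circle(B,8.00) ∩ circle(D,9.00): a=-0.1433, h=7.9987
  candidates: C₊=(-3.4879,4.9932) cross=31.853; C₋=(4.2726,-8.9959) cross=-31.853
  mode - wants cross < 0 → take C=(4.2726,-8.9959) (cross=-31.853)
ex = (C−B)/|BC| = (0.4694,-0.8830); ey = (0.8830,0.4694)
P = B + -3.32·ex + -1.73·ey = (-2.5683,0.1877)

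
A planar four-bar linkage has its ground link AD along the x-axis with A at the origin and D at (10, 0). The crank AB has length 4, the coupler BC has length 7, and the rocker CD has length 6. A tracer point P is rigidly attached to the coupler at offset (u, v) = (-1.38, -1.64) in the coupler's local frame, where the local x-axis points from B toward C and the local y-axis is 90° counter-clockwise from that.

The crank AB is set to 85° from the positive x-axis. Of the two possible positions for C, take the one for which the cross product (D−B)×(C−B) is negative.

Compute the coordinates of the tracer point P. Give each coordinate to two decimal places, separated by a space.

A=(0,0), D=(10.00,0)
B = A + 4.00·(cos85°, sin85°) = (0.3486, 3.9848)
|BD| = 10.4416
circle(B,7.00) ∩ circle(D,6.00): a=5.8433, h=3.8543
  candidates: C₊=(7.2206,5.3174) cross=40.245; C₋=(4.2788,-1.8078) cross=-40.245
  mode - wants cross < 0 → take C=(4.2788,-1.8078) (cross=-40.245)
ex = (C−B)/|BC| = (0.5615,-0.8275); ey = (0.8275,0.5615)
P = B + -1.38·ex + -1.64·ey = (-1.7833,4.2060)

-1.78 4.21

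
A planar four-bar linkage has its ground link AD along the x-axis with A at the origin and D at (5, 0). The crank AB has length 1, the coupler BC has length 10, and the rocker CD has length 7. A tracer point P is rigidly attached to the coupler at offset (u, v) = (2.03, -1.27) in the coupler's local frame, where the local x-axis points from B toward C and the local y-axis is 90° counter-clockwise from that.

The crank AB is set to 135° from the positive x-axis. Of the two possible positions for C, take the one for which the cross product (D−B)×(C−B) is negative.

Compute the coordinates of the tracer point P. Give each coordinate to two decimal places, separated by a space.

A=(0,0), D=(5.00,0)
B = A + 1.00·(cos135°, sin135°) = (-0.7071, 0.7071)
|BD| = 5.7507
circle(B,10.00) ∩ circle(D,7.00): a=7.3096, h=6.8242
  candidates: C₊=(7.3861,6.5808) cross=39.244; C₋=(5.7079,-6.9641) cross=-39.244
  mode - wants cross < 0 → take C=(5.7079,-6.9641) (cross=-39.244)
ex = (C−B)/|BC| = (0.6415,-0.7671); ey = (0.7671,0.6415)
P = B + 2.03·ex + -1.27·ey = (-0.3791,-1.6649)

-0.38 -1.66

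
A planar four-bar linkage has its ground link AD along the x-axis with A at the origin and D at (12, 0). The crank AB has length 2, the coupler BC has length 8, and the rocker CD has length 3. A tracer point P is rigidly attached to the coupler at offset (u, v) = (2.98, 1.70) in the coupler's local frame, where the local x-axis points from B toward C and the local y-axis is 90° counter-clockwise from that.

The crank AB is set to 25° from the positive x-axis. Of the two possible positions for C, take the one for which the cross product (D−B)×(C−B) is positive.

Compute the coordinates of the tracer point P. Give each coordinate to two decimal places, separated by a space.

A=(0,0), D=(12.00,0)
B = A + 2.00·(cos25°, sin25°) = (1.8126, 0.8452)
|BD| = 10.2224
circle(B,8.00) ∩ circle(D,3.00): a=7.8014, h=1.7716
  candidates: C₊=(9.7338,1.9657) cross=18.110; C₋=(9.4408,-1.5654) cross=-18.110
  mode + wants cross > 0 → take C=(9.7338,1.9657) (cross=18.110)
ex = (C−B)/|BC| = (0.9901,0.1401); ey = (-0.1401,0.9901)
P = B + 2.98·ex + 1.70·ey = (4.5251,2.9459)

4.53 2.95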